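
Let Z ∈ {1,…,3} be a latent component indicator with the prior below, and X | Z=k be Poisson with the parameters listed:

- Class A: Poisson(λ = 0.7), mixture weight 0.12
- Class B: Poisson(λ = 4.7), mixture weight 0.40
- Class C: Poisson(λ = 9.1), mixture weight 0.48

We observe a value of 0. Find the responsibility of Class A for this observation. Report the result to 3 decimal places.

The responsibility of component k is π_k f_k(x) divided by Σ_j π_j f_j(x).
Component likelihoods at x = 0:
  f_A = 0.496585
  f_B = 0.00909528
  f_C = 0.000111666
Multiply by the mixture weights:
  π_A·f_A = 0.12 × 0.496585 = 0.0595902
  π_B·f_B = 0.40 × 0.00909528 = 0.00363811
  π_C·f_C = 0.48 × 0.000111666 = 5.35996e-05
Marginal: 0.0595902 + 0.00363811 + 5.35996e-05 = 0.0632819
P(Class A | the observation) = 0.0595902 / 0.0632819 ≈ 0.942

0.942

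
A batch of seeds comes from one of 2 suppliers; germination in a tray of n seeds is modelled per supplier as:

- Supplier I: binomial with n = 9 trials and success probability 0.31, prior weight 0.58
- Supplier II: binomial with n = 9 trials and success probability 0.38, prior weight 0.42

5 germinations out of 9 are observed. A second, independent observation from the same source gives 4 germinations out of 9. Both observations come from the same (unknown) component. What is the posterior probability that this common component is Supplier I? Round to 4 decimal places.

0.3666

Apply Bayes' rule: the posterior for each component is proportional to its prior times its likelihood at x.
Since both observations come from the same component, the likelihood for component k is f_k(x₁)·f_k(x₂).
  p_I = [0.0817665] × [0.181996] = 0.0148812
  p_II = [0.147521] × [0.240693] = 0.0355074
Unnormalised posteriors:
  P(Z=I)·p_I = 0.58 × 0.0148812 = 0.0086311
  P(Z=II)·p_II = 0.42 × 0.0355074 = 0.0149131
Normaliser: 0.0086311 + 0.0149131 = 0.0235442
So the posterior for Supplier I is 0.0086311 / 0.0235442 ≈ 0.3666.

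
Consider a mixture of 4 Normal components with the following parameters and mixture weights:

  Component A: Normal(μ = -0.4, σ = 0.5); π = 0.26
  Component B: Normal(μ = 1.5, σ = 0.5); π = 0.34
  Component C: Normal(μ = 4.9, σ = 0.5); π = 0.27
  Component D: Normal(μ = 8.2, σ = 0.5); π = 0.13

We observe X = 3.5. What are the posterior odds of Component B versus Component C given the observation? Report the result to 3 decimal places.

0.021

The posterior odds equal the prior odds times the likelihood ratio: (π_i/π_j)·(f_i(x)/f_j(x)).
Normal densities:
  f_A = 4.90571e-14
  f_B = 0.00026766
  f_C = 0.0158309
  f_D = 5.18573e-20
Posterior odds = (π_B·f_B) / (π_C·f_C) = (0.34·0.00026766) / (0.27·0.0158309) = 9.10046e-05 / 0.00427434 ≈ 0.021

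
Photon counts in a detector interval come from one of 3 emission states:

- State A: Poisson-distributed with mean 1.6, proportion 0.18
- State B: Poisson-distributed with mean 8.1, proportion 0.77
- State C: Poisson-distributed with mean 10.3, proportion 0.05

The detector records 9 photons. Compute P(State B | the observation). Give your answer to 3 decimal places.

Apply Bayes' rule: the posterior for each component is proportional to its prior times its likelihood at x.
Component likelihoods at x = 9 photons:
  p_A = e^(−1.6)·1.6^9/9! = 3.82336e-05
  p_B = e^(−8.1)·8.1^9/9! = 0.12555
  p_C = e^(−10.3)·10.3^9/9! = 0.120931
Prior × likelihood for each component:
  π_A·p_A = 0.18 × 3.82336e-05 = 6.88206e-06
  π_B·p_B = 0.77 × 0.12555 = 0.0966735
  π_C·p_C = 0.05 × 0.120931 = 0.00604657
Marginal: 6.88206e-06 + 0.0966735 + 0.00604657 = 0.102727
P(State B | x) ≈ 0.941

0.941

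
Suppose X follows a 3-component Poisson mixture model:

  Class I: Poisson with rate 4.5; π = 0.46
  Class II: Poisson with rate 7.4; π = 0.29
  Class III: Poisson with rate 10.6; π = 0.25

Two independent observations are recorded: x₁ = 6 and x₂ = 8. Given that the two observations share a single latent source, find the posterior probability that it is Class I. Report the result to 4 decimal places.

By Bayes' theorem, P(k | x) = w_k f_k(x) / Σ_j w_j f_j(x).
Since both observations come from the same component, the likelihood for component k is f_k(x₁)·f_k(x₂).
  p_I = [0.12812] × [0.0463292] = 0.0059357
  p_II = [0.139405] × [0.136318] = 0.0190035
  p_III = [0.0490887] × [0.0984929] = 0.00483488
Prior × likelihood for each component:
  w_I·p_I = 0.46 × 0.0059357 = 0.00273042
  w_II·p_II = 0.29 × 0.0190035 = 0.005511
  w_III·p_III = 0.25 × 0.00483488 = 0.00120872
Evidence: 0.00273042 + 0.005511 + 0.00120872 = 0.00945015
P(Class I | x₁, x₂) ≈ 0.2889

0.2889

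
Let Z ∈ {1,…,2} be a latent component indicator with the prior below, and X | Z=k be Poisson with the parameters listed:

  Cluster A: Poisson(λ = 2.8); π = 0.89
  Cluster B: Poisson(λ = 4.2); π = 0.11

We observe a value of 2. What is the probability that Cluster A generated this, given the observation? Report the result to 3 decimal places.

0.936

By Bayes' theorem, P(k | x) = π_k f_k(x) / Σ_j π_j f_j(x).
Poisson probabilities:
  p_A = 0.238375
  p_B = 0.132261
Multiply by the mixture weights:
  π_A·p_A = 0.89 × 0.238375 = 0.212154
  π_B·p_B = 0.11 × 0.132261 = 0.0145487
Marginal: 0.212154 + 0.0145487 = 0.226703
P(Cluster A | x) ≈ 0.936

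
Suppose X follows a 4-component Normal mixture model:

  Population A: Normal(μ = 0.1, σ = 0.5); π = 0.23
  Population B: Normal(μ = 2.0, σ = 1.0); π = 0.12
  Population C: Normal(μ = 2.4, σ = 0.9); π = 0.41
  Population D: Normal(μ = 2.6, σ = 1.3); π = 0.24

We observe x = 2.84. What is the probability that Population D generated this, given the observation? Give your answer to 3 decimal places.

0.271

Apply Bayes' rule: the posterior for each component is proportional to its prior times its likelihood at x.
Component likelihoods at x = 2.84:
  p_A = (1/(0.5·√(2π)))·exp(−(2.84−0.1)²/(2·0.5²)) = 0.797885·exp(-15.01520) = 2.40393e-07
  p_B = (1/(1.0·√(2π)))·exp(−(2.84−2.0)²/(2·1.0²)) = 0.398942·exp(-0.35280) = 0.280344
  p_C = (1/(0.9·√(2π)))·exp(−(2.84−2.4)²/(2·0.9²)) = 0.443269·exp(-0.11951) = 0.393339
  p_D = (1/(1.3·√(2π)))·exp(−(2.84−2.6)²/(2·1.3²)) = 0.306879·exp(-0.01704) = 0.301693
Weight by the priors:
  π_A·p_A = 0.23 × 2.40393e-07 = 5.52904e-08
  π_B·p_B = 0.12 × 0.280344 = 0.0336413
  π_C·p_C = 0.41 × 0.393339 = 0.161269
  π_D·p_D = 0.24 × 0.301693 = 0.0724064
Denominator: 5.52904e-08 + 0.0336413 + 0.161269 + 0.0724064 = 0.267317
P(Population D | 2.84) = 0.0724064 / 0.267317 ≈ 0.271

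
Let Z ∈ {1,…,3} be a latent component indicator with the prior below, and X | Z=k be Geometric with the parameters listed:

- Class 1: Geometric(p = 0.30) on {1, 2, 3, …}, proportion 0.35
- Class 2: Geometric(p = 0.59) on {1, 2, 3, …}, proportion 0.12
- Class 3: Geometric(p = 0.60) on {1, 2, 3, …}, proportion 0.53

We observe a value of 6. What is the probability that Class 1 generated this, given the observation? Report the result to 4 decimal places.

0.8123

By Bayes' theorem, P(k | x) = π_k f_k(x) / Σ_j π_j f_j(x).
Geometric probabilities:
  p_1 = 0.050421
  p_2 = 0.00683552
  p_3 = 0.006144
Multiply by the mixture weights:
  π_1·p_1 = 0.35 × 0.050421 = 0.0176473
  π_2·p_2 = 0.12 × 0.00683552 = 0.000820262
  π_3·p_3 = 0.53 × 0.006144 = 0.00325632
Denominator: 0.0176473 + 0.000820262 + 0.00325632 = 0.0217239
P(Class 1 | 6) ≈ 0.8123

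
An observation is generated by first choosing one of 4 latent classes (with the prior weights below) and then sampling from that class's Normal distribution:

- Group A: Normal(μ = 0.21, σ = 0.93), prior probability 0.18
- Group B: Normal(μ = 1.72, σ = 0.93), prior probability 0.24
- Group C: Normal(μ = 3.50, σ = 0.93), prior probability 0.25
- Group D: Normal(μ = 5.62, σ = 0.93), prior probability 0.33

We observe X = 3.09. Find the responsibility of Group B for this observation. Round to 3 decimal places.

By Bayes' theorem, P(k | x) = π_k f_k(x) / Σ_j π_j f_j(x).
Component likelihoods at x = 3.09:
  f_A = (1/(0.93·√(2π)))·exp(−(3.09−0.21)²/(2·0.93²)) = 0.428970·exp(-4.79501) = 0.00354799
  f_B = (1/(0.93·√(2π)))·exp(−(3.09−1.72)²/(2·0.93²)) = 0.428970·exp(-1.08504) = 0.144944
  f_C = (1/(0.93·√(2π)))·exp(−(3.09−3.50)²/(2·0.93²)) = 0.428970·exp(-0.09718) = 0.389245
  f_D = (1/(0.93·√(2π)))·exp(−(3.09−5.62)²/(2·0.93²)) = 0.428970·exp(-3.70037) = 0.0106017
Multiply by the mixture weights:
  π_A·f_A = 0.18 × 0.00354799 = 0.000638639
  π_B·f_B = 0.24 × 0.144944 = 0.0347866
  π_C·f_C = 0.25 × 0.389245 = 0.0973112
  π_D·f_D = 0.33 × 0.0106017 = 0.00349857
Marginal: 0.000638639 + 0.0347866 + 0.0973112 + 0.00349857 = 0.136235
So the posterior for Group B is 0.0347866 / 0.136235 ≈ 0.255.

0.255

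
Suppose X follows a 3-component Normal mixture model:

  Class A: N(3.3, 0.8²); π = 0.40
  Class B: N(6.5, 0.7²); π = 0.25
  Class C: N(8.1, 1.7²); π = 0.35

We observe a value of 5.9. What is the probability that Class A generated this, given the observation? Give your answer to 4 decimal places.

P(component k | x) = π_k·f_k(x) / marginal(x), where marginal(x) = Σ_j π_j·f_j(x).
Evaluate each component's likelihood at the observed value:
  p_A = 0.00253631
  p_B = 0.394707
  p_C = 0.101577
Weight by the priors:
  π_A·p_A = 0.40 × 0.00253631 = 0.00101452
  π_B·p_B = 0.25 × 0.394707 = 0.0986769
  π_C·p_C = 0.35 × 0.101577 = 0.035552
Marginal: 0.00101452 + 0.0986769 + 0.035552 = 0.135243
Responsibility of Class A: 0.00101452 / 0.135243 ≈ 0.0075

0.0075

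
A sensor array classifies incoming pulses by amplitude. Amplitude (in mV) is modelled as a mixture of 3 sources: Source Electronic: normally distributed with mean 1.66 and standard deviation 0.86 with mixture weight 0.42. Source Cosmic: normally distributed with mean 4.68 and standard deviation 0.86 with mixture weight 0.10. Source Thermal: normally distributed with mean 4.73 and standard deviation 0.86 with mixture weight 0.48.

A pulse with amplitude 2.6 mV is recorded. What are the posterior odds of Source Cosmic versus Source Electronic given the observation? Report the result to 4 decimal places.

Since P(k|x) ∝ P(Z=k) f_k(x), the posterior odds are P(Z=i) f_i(x) / (P(Z=j) f_j(x)).
Component likelihoods at x = 2.6 mV:
  L_Electronic = 0.255262
  L_Cosmic = 0.0248987
  L_Thermal = 0.021596
Odds = (0.10/0.42) × (0.0248987/0.255262) = 0.238095 × 0.0975418 ≈ 0.0232

0.0232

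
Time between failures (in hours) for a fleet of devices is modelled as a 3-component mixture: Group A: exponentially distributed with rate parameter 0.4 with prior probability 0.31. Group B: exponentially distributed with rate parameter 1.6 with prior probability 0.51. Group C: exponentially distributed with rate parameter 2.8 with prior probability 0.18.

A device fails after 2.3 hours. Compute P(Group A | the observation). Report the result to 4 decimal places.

Posterior ∝ prior × likelihood, so P(k | x) ∝ π_k f_k(x); normalise over all components.
Evaluate each component's likelihood at the observed value:
  L_A = 0.4·e^(−0.4·2.3) = 0.4·e^(−0.9200) = 0.159408
  L_B = 1.6·e^(−1.6·2.3) = 1.6·e^(−3.6800) = 0.0403568
  L_C = 2.8·e^(−2.8·2.3) = 2.8·e^(−6.4400) = 0.00446994
Multiply by the mixture weights:
  π_A·L_A = 0.31 × 0.159408 = 0.0494164
  π_B·L_B = 0.51 × 0.0403568 = 0.0205819
  π_C·L_C = 0.18 × 0.00446994 = 0.000804589
Denominator: 0.0494164 + 0.0205819 + 0.000804589 = 0.0708029
P(Group A | data) = 0.0494164 / 0.0708029 ≈ 0.6979

0.6979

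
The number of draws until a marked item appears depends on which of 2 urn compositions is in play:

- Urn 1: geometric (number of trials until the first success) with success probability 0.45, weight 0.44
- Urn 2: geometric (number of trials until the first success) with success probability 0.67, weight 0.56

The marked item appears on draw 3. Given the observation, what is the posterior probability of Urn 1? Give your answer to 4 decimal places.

Apply Bayes' rule: the posterior for each component is proportional to its prior times its likelihood at x.
Geometric probabilities:
  L_1 = 0.45·(1−0.45)^2 = 0.45·0.3025 = 0.136125
  L_2 = 0.67·(1−0.67)^2 = 0.67·0.1089 = 0.072963
Prior × likelihood for each component:
  w_1·L_1 = 0.44 × 0.136125 = 0.059895
  w_2·L_2 = 0.56 × 0.072963 = 0.0408593
Normaliser: 0.059895 + 0.0408593 = 0.100754
So the posterior for Urn 1 is 0.059895 / 0.100754 ≈ 0.5945.

0.5945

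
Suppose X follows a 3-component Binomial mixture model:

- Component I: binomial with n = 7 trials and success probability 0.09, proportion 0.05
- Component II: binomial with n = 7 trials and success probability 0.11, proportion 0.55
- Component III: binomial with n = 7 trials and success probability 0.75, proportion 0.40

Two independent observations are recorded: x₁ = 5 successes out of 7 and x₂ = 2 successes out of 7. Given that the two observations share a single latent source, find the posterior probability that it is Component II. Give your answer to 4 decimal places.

Apply Bayes' rule: the posterior for each component is proportional to its prior times its likelihood at x.
Since both observations come from the same component, the likelihood for component k is f_k(x₁)·f_k(x₂).
  f_I = [C(7,5)·0.09^5·0.91^2 = 21·5.9049e-06·0.8281 = 0.000102687] × [0.106148] = 1.09e-05
  f_II = [C(7,5)·0.11^5·0.89^2 = 21·1.61051e-05·0.7921 = 0.000267894] × [0.141891] = 3.80117e-05
  f_III = [C(7,5)·0.75^5·0.25^2 = 21·0.237305·0.0625 = 0.311462] × [0.0115356] = 0.00359292
Weight by the priors:
  π_I·f_I = 0.05 × 1.09e-05 = 5.44999e-07
  π_II·f_II = 0.55 × 3.80117e-05 = 2.09064e-05
  π_III·f_III = 0.40 × 0.00359292 = 0.00143717
Marginal: 5.44999e-07 + 2.09064e-05 + 0.00143717 = 0.00145862
So the posterior for Component II is 2.09064e-05 / 0.00145862 ≈ 0.0143.

0.0143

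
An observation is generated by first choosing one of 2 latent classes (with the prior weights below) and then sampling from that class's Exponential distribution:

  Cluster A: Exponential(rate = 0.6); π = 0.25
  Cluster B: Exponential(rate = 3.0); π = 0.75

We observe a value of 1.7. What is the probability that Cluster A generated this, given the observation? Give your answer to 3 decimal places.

0.798

The responsibility of component k is π_k f_k(x) divided by Σ_j π_j f_j(x).
Component likelihoods at x = 1.7:
  p_A = 0.216357
  p_B = 0.0182902
Multiply by the mixture weights:
  π_A·p_A = 0.25 × 0.216357 = 0.0540892
  π_B·p_B = 0.75 × 0.0182902 = 0.0137177
Sum: 0.0540892 + 0.0137177 = 0.0678069
Responsibility of Cluster A: 0.0540892 / 0.0678069 ≈ 0.798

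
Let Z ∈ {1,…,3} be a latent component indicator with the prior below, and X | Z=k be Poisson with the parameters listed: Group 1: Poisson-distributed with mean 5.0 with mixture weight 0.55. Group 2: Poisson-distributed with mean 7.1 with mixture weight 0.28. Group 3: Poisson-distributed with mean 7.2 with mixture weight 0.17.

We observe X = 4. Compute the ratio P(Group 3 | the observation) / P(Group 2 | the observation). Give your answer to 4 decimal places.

0.5810

Posterior odds = (P(Z=i) f_i(x)) / (P(Z=j) f_j(x)); the normalising sum cancels.
Evaluate each component's likelihood at the observed value:
  f_1 = e^(−5.0)·5.0^4/4! = 0.175467
  f_2 = e^(−7.1)·7.1^4/4! = 0.0873638
  f_3 = e^(−7.2)·7.2^4/4! = 0.0835985
0.0142117 / 0.0244619 ≈ 0.5810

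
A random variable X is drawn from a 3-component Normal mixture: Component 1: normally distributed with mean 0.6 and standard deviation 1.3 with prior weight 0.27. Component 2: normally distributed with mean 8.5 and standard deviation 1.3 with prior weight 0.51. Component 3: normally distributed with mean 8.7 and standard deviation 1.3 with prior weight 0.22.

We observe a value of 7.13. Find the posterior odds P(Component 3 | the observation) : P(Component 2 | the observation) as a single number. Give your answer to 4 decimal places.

0.3625

Only the two components matter; the odds are (P(Z=i) f_i(x)) / (P(Z=j) f_j(x)).
Evaluate each component's likelihood at the observed value:
  p_1 = 1.01873e-06
  p_2 = 0.176118
  p_3 = 0.147997
0.0325593 / 0.0898204 ≈ 0.3625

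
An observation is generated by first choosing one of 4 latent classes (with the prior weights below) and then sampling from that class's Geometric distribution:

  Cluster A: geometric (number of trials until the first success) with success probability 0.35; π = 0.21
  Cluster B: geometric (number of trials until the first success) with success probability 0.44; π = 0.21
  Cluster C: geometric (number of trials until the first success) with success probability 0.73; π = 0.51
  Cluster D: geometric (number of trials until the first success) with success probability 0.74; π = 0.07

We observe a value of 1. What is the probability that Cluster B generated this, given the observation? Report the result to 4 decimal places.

Posterior ∝ prior × likelihood, so P(k | x) ∝ P(Z=k) f_k(x); normalise over all components.
Component likelihoods at x = 1:
  L_A = 0.35·(1−0.35)^0 = 0.35·1 = 0.35
  L_B = 0.44·(1−0.44)^0 = 0.44·1 = 0.44
  L_C = 0.73·(1−0.73)^0 = 0.73·1 = 0.73
  L_D = 0.74·(1−0.74)^0 = 0.74·1 = 0.74
Prior × likelihood for each component:
  P(Z=A)·L_A = 0.21 × 0.35 = 0.0735
  P(Z=B)·L_B = 0.21 × 0.44 = 0.0924
  P(Z=C)·L_C = 0.51 × 0.73 = 0.3723
  P(Z=D)·L_D = 0.07 × 0.74 = 0.0518
Sum: 0.0735 + 0.0924 + 0.3723 + 0.0518 = 0.59
P(Cluster B | x) = 0.0924 / 0.59 ≈ 0.1566

0.1566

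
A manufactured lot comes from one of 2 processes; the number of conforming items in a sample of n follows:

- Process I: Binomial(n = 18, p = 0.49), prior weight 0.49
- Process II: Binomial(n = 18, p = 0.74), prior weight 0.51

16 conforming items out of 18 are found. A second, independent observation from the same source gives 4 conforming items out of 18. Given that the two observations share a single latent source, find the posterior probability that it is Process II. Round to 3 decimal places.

Posterior ∝ prior × likelihood, so P(k | x) ∝ π_k f_k(x); normalise over all components.
Since both observations come from the same component, the likelihood for component k is f_k(x₁)·f_k(x₂).
  f_I = [0.00043951] × [0.0142065] = 6.24392e-06
  f_II = [0.0836268] × [5.91937e-06] = 4.95018e-07
Unnormalised posteriors:
  π_I·f_I = 0.49 × 6.24392e-06 = 3.05952e-06
  π_II·f_II = 0.51 × 4.95018e-07 = 2.52459e-07
Sum: 3.05952e-06 + 2.52459e-07 = 3.31198e-06
So the posterior for Process II is 2.52459e-07 / 3.31198e-06 ≈ 0.076.

0.076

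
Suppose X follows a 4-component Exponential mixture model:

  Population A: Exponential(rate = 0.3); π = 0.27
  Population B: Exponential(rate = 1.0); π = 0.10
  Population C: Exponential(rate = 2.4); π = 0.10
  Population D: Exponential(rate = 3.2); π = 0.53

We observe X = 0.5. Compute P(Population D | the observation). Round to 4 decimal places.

Apply Bayes' rule: the posterior for each component is proportional to its prior times its likelihood at x.
Component likelihoods at x = 0.5:
  f_A = 0.3·e^(−0.3·0.5) = 0.3·e^(−0.1500) = 0.258212
  f_B = 1.0·e^(−1.0·0.5) = 1.0·e^(−0.5000) = 0.606531
  f_C = 2.4·e^(−2.4·0.5) = 2.4·e^(−1.2000) = 0.722866
  f_D = 3.2·e^(−3.2·0.5) = 3.2·e^(−1.6000) = 0.646069
Prior × likelihood for each component:
  π_A·f_A = 0.27 × 0.258212 = 0.0697173
  π_B·f_B = 0.10 × 0.606531 = 0.0606531
  π_C·f_C = 0.10 × 0.722866 = 0.0722866
  π_D·f_D = 0.53 × 0.646069 = 0.342416
Denominator: 0.0697173 + 0.0606531 + 0.0722866 + 0.342416 = 0.545074
So the posterior for Population D is 0.342416 / 0.545074 ≈ 0.6282.

0.6282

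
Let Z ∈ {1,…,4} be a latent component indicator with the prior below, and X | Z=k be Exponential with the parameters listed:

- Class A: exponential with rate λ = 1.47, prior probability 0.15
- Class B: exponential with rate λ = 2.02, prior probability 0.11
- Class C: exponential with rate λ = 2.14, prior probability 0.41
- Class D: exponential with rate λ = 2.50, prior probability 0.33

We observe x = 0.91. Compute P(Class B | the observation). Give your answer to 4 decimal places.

0.1166

Apply Bayes' rule: the posterior for each component is proportional to its prior times its likelihood at x.
Evaluate each component's likelihood at the observed value:
  L_A = 1.47·e^(−1.47·0.91) = 1.47·e^(−1.3377) = 0.385799
  L_B = 2.02·e^(−2.02·0.91) = 2.02·e^(−1.8382) = 0.321389
  L_C = 2.14·e^(−2.14·0.91) = 2.14·e^(−1.9474) = 0.305259
  L_D = 2.50·e^(−2.50·0.91) = 2.50·e^(−2.2750) = 0.256992
Weight by the priors:
  w_A·L_A = 0.15 × 0.385799 = 0.0578699
  w_B·L_B = 0.11 × 0.321389 = 0.0353528
  w_C·L_C = 0.41 × 0.305259 = 0.125156
  w_D·L_D = 0.33 × 0.256992 = 0.0848074
Sum: 0.0578699 + 0.0353528 + 0.125156 + 0.0848074 = 0.303186
So the posterior for Class B is 0.0353528 / 0.303186 ≈ 0.1166.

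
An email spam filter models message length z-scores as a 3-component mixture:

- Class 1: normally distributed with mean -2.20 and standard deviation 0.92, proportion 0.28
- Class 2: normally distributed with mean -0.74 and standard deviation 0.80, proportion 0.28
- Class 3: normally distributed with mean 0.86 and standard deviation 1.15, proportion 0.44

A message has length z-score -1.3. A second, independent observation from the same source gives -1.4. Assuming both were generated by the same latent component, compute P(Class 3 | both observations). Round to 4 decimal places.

0.0211

By Bayes' theorem, P(k | x) = P(Z=k) f_k(x) / Σ_j P(Z=j) f_j(x).
Since both observations come from the same component, the likelihood for component k is f_k(x₁)·f_k(x₂).
  p_1 = [0.268728] × [0.297117] = 0.0798438
  p_2 = [0.390317] × [0.354833] = 0.138498
  p_3 = [0.0594492] × [0.0503005] = 0.00299033
Weight by the priors:
  P(Z=1)·p_1 = 0.28 × 0.0798438 = 0.0223563
  P(Z=2)·p_2 = 0.28 × 0.138498 = 0.0387793
  P(Z=3)·p_3 = 0.44 × 0.00299033 = 0.00131574
Denominator: 0.0223563 + 0.0387793 + 0.00131574 = 0.0624513
P(Class 3 | data) = 0.00131574 / 0.0624513 ≈ 0.0211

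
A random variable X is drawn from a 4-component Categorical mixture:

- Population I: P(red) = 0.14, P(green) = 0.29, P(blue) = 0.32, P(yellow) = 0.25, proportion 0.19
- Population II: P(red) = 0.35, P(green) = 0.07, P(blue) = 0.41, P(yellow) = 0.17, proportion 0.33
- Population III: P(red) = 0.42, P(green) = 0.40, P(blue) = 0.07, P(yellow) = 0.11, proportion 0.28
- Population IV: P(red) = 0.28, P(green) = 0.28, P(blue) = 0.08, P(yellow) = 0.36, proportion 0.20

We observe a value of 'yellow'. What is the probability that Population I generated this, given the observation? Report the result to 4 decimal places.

The responsibility of component k is w_k f_k(x) divided by Σ_j w_j f_j(x).
Evaluate each component's likelihood at the observed value:
  p_I = P(yellow | comp) = 0.25
  p_II = P(yellow | comp) = 0.17
  p_III = P(yellow | comp) = 0.11
  p_IV = P(yellow | comp) = 0.36
Weight by the priors:
  w_I·p_I = 0.19 × 0.25 = 0.0475
  w_II·p_II = 0.33 × 0.17 = 0.0561
  w_III·p_III = 0.28 × 0.11 = 0.0308
  w_IV·p_IV = 0.20 × 0.36 = 0.072
Sum: 0.0475 + 0.0561 + 0.0308 + 0.072 = 0.2064
P(Population I | x) ≈ 0.2301

0.2301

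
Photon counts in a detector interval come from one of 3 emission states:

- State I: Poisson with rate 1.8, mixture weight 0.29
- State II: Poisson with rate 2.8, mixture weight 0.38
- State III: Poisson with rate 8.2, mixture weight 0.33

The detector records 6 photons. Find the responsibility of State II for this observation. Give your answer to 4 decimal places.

Apply Bayes' rule: the posterior for each component is proportional to its prior times its likelihood at x.
Evaluate each component's likelihood at the observed value:
  p_I = 0.00780859
  p_II = 0.0406997
  p_III = 0.115967
Multiply by the mixture weights:
  P(Z=I)·p_I = 0.29 × 0.00780859 = 0.00226449
  P(Z=II)·p_II = 0.38 × 0.0406997 = 0.0154659
  P(Z=III)·p_III = 0.33 × 0.115967 = 0.0382692
Normaliser: 0.00226449 + 0.0154659 + 0.0382692 = 0.0559996
P(State II | the observation) ≈ 0.2762

0.2762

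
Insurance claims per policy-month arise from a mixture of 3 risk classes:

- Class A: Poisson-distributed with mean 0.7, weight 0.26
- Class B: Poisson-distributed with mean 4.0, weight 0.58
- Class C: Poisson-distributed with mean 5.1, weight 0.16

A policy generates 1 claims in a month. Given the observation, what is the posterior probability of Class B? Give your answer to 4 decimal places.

Apply Bayes' rule: the posterior for each component is proportional to its prior times its likelihood at x.
Component likelihoods at x = 1 claims:
  L_A = 0.34761
  L_B = 0.0732626
  L_C = 0.0310934
Unnormalised posteriors:
  w_A·L_A = 0.26 × 0.34761 = 0.0903785
  w_B·L_B = 0.58 × 0.0732626 = 0.0424923
  w_C·L_C = 0.16 × 0.0310934 = 0.00497495
Evidence: 0.0903785 + 0.0424923 + 0.00497495 = 0.137846
P(Class B | x) = 0.0424923 / 0.137846 ≈ 0.3083

0.3083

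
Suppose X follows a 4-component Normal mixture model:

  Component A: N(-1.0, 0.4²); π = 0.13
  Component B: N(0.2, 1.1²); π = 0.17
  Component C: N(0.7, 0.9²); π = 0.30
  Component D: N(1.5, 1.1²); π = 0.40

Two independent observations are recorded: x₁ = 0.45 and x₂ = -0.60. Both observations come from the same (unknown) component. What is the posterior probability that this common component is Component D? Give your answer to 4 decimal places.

P(component k | x) = w_k·f_k(x) / marginal(x), where marginal(x) = Σ_j w_j·f_j(x).
Since both observations come from the same component, the likelihood for component k is f_k(x₁)·f_k(x₂).
  L_A = [0.00139765] × [0.604927] = 0.000845478
  L_B = [0.353428] × [0.278396] = 0.0983929
  L_C = [0.426493] × [0.156173] = 0.066607
  L_D = [0.229965] × [0.0586268] = 0.0134821
Weight by the priors:
  w_A·L_A = 0.13 × 0.000845478 = 0.000109912
  w_B·L_B = 0.17 × 0.0983929 = 0.0167268
  w_C·L_C = 0.30 × 0.066607 = 0.0199821
  w_D·L_D = 0.40 × 0.0134821 = 0.00539285
Normaliser: 0.000109912 + 0.0167268 + 0.0199821 + 0.00539285 = 0.0422116
P(Component D | x) ≈ 0.1278

0.1278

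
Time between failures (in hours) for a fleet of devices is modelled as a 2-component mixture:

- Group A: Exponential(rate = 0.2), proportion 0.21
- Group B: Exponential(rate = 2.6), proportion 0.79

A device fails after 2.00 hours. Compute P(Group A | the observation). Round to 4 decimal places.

0.7130

Apply Bayes' rule: the posterior for each component is proportional to its prior times its likelihood at x.
Evaluate each component's likelihood at the observed value:
  p_A = 0.134064
  p_B = 0.0143431
Prior × likelihood for each component:
  π_A·p_A = 0.21 × 0.134064 = 0.0281534
  π_B·p_B = 0.79 × 0.0143431 = 0.011331
Evidence: 0.0281534 + 0.011331 = 0.0394845
So the posterior for Group A is 0.0281534 / 0.0394845 ≈ 0.7130.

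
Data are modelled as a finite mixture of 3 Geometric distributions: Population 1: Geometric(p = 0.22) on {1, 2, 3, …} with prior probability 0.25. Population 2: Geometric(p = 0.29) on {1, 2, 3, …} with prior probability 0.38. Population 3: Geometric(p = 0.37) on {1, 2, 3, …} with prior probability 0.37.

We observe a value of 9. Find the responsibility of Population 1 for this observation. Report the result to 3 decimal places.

By Bayes' theorem, P(k | x) = π_k f_k(x) / Σ_j π_j f_j(x).
Geometric probabilities:
  L_1 = 0.22·(1−0.22)^8 = 0.22·0.137011 = 0.0301425
  L_2 = 0.29·(1−0.29)^8 = 0.29·0.0645754 = 0.0187269
  L_3 = 0.37·(1−0.37)^8 = 0.37·0.0248156 = 0.00918176
Weight by the priors:
  π_1·L_1 = 0.25 × 0.0301425 = 0.00753563
  π_2·L_2 = 0.38 × 0.0187269 = 0.0071162
  π_3·L_3 = 0.37 × 0.00918176 = 0.00339725
Denominator: 0.00753563 + 0.0071162 + 0.00339725 = 0.0180491
P(Population 1 | 9) = 0.00753563 / 0.0180491 ≈ 0.418

0.418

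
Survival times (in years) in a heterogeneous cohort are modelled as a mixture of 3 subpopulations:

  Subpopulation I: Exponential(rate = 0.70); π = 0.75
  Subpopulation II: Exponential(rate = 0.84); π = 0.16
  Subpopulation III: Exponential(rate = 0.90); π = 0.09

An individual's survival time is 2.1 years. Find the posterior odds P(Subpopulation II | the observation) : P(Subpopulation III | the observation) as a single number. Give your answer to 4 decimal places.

Only the two components matter; the odds are (w_i f_i(x)) / (w_j f_j(x)).
Evaluate each component's likelihood at the observed value:
  L_I = 0.160948
  L_II = 0.143941
  L_III = 0.135965
Odds = (0.16/0.09) × (0.143941/0.135965) = 1.77778 × 1.05866 ≈ 1.8821

1.8821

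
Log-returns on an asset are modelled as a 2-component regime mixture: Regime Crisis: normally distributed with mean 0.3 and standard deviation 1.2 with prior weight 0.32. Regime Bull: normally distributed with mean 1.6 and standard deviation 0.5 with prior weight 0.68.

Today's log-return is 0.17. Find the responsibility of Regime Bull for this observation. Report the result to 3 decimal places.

0.079

P(component k | x) = w_k·f_k(x) / marginal(x), where marginal(x) = Σ_j w_j·f_j(x).
Normal densities:
  L_Crisis = 0.330507
  L_Bull = 0.0133586
Prior × likelihood for each component:
  w_Crisis·L_Crisis = 0.32 × 0.330507 = 0.105762
  w_Bull·L_Bull = 0.68 × 0.0133586 = 0.00908388
Normaliser: 0.105762 + 0.00908388 = 0.114846
Responsibility of Regime Bull: 0.00908388 / 0.114846 ≈ 0.079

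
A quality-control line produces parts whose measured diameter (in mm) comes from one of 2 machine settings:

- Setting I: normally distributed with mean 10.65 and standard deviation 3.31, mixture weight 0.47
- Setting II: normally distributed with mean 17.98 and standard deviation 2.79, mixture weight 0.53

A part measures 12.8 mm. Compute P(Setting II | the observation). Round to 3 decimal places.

0.228

Posterior ∝ prior × likelihood, so P(k | x) ∝ w_k f_k(x); normalise over all components.
Normal densities:
  f_I = 0.0976035
  f_II = 0.0255142
Prior × likelihood for each component:
  w_I·f_I = 0.47 × 0.0976035 = 0.0458736
  w_II·f_II = 0.53 × 0.0255142 = 0.0135225
Marginal: 0.0458736 + 0.0135225 = 0.0593962
P(Setting II | 12.8 mm) = 0.0135225 / 0.0593962 ≈ 0.228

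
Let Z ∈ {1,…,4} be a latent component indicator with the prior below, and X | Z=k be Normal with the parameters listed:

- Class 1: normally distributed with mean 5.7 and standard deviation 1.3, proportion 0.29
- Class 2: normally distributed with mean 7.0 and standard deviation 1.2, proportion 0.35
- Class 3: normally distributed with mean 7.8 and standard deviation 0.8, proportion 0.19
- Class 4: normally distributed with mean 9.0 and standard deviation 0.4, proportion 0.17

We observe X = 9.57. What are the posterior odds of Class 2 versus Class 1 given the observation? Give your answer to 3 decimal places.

11.087

The posterior odds equal the prior odds times the likelihood ratio: (w_i/w_j)·(f_i(x)/f_j(x)).
Component likelihoods at x = 9.57:
  L_1 = (1/(1.3·√(2π)))·exp(−(9.57−5.7)²/(2·1.3²)) = 0.306879·exp(-4.43104) = 0.00365252
  L_2 = (1/(1.2·√(2π)))·exp(−(9.57−7.0)²/(2·1.2²)) = 0.332452·exp(-2.29337) = 0.033553
  L_3 = (1/(0.8·√(2π)))·exp(−(9.57−7.8)²/(2·0.8²)) = 0.498678·exp(-2.44758) = 0.043137
  L_4 = (1/(0.4·√(2π)))·exp(−(9.57−9.0)²/(2·0.4²)) = 0.997356·exp(-1.01531) = 0.361331
0.0117436 / 0.00105923 ≈ 11.087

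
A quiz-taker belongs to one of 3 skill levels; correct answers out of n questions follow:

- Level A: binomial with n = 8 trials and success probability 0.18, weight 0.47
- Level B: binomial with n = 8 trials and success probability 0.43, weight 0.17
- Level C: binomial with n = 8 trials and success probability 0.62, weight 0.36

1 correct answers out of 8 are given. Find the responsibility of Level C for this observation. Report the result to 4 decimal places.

Posterior ∝ prior × likelihood, so P(k | x) ∝ π_k f_k(x); normalise over all components.
Component likelihoods at x = 1 correct answers out of 8:
  p_A = 0.358971
  p_B = 0.0672485
  p_C = 0.00567501
Prior × likelihood for each component:
  π_A·p_A = 0.47 × 0.358971 = 0.168716
  π_B·p_B = 0.17 × 0.0672485 = 0.0114322
  π_C·p_C = 0.36 × 0.00567501 = 0.002043
Normaliser: 0.168716 + 0.0114322 + 0.002043 = 0.182192
P(Level C | x) ≈ 0.0112

0.0112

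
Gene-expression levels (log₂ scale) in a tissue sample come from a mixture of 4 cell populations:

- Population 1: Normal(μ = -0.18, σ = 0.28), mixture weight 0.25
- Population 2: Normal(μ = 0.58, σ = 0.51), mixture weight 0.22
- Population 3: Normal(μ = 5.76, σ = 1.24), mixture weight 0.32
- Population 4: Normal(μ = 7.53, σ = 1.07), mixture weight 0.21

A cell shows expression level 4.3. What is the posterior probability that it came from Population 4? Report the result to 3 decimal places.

Posterior ∝ prior × likelihood, so P(k | x) ∝ w_k f_k(x); normalise over all components.
Component likelihoods at x = 4.3:
  p_1 = 3.66487e-56
  p_2 = 2.18879e-12
  p_3 = 0.160862
  p_4 = 0.00391537
Weight by the priors:
  w_1·p_1 = 0.25 × 3.66487e-56 = 9.16217e-57
  w_2·p_2 = 0.22 × 2.18879e-12 = 4.81535e-13
  w_3·p_3 = 0.32 × 0.160862 = 0.0514759
  w_4·p_4 = 0.21 × 0.00391537 = 0.000822227
Sum: 9.16217e-57 + 4.81535e-13 + 0.0514759 + 0.000822227 = 0.0522981
Responsibility of Population 4: 0.000822227 / 0.0522981 ≈ 0.016

0.016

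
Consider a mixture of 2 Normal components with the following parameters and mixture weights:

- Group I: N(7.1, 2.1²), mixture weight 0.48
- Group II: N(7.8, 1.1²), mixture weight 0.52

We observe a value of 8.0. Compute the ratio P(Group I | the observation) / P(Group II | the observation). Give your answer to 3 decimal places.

The posterior odds equal the prior odds times the likelihood ratio: (π_i/π_j)·(f_i(x)/f_j(x)).
Evaluate each component's likelihood at the observed value:
  f_I = 0.173303
  f_II = 0.356729
Posterior odds = (π_I·f_I) / (π_II·f_II) = (0.48·0.173303) / (0.52·0.356729) = 0.0831855 / 0.185499 ≈ 0.448

0.448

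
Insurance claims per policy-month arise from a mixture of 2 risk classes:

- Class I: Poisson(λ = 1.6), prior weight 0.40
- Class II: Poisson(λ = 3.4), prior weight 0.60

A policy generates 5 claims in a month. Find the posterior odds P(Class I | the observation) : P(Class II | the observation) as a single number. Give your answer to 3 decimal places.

0.093

Posterior odds = (P(Z=i) f_i(x)) / (P(Z=j) f_j(x)); the normalising sum cancels.
Poisson probabilities:
  L_I = e^(−1.6)·1.6^5/5! = 0.017642
  L_II = e^(−3.4)·3.4^5/5! = 0.126361
0.00705679 / 0.0758164 ≈ 0.093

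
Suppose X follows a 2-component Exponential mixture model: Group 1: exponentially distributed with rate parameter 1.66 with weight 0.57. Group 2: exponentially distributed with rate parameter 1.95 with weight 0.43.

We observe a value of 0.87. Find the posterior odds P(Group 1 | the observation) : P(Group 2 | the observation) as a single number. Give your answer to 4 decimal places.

1.4523

Posterior odds = (π_i f_i(x)) / (π_j f_j(x)); the normalising sum cancels.
Exponential densities:
  L_1 = 1.66·e^(−1.66·0.87) = 1.66·e^(−1.4442) = 0.391652
  L_2 = 1.95·e^(−1.95·0.87) = 1.95·e^(−1.6965) = 0.357482
0.223241 / 0.153717 ≈ 1.4523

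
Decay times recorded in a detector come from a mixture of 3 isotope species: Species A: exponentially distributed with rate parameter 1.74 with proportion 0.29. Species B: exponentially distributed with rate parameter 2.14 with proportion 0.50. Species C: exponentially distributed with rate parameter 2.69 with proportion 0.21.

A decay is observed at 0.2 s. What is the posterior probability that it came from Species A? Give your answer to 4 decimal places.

Posterior ∝ prior × likelihood, so P(k | x) ∝ π_k f_k(x); normalise over all components.
Exponential densities:
  p_A = 1.74·e^(−1.74·0.2) = 1.74·e^(−0.3480) = 1.22861
  p_B = 2.14·e^(−2.14·0.2) = 2.14·e^(−0.4280) = 1.39488
  p_C = 2.69·e^(−2.69·0.2) = 2.69·e^(−0.5380) = 1.57073
Weight by the priors:
  π_A·p_A = 0.29 × 1.22861 = 0.356297
  π_B·p_B = 0.50 × 1.39488 = 0.697438
  π_C·p_C = 0.21 × 1.57073 = 0.329854
Normaliser: 0.356297 + 0.697438 + 0.329854 = 1.38359
P(Species A | data) ≈ 0.2575

0.2575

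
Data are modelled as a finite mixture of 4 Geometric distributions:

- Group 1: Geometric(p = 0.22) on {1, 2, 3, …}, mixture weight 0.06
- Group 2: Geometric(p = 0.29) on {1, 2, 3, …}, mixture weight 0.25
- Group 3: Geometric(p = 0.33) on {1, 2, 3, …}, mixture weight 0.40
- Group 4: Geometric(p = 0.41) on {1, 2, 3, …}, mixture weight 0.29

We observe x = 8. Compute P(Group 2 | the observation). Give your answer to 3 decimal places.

0.332

The responsibility of component k is π_k f_k(x) divided by Σ_j π_j f_j(x).
Component likelihoods at x = 8:
  f_1 = 0.0386443
  f_2 = 0.0263758
  f_3 = 0.0200003
  f_4 = 0.0102035
Prior × likelihood for each component:
  π_1·f_1 = 0.06 × 0.0386443 = 0.00231866
  π_2·f_2 = 0.25 × 0.0263758 = 0.00659396
  π_3·f_3 = 0.40 × 0.0200003 = 0.00800014
  π_4·f_4 = 0.29 × 0.0102035 = 0.00295901
Denominator: 0.00231866 + 0.00659396 + 0.00800014 + 0.00295901 = 0.0198718
Responsibility of Group 2: 0.00659396 / 0.0198718 ≈ 0.332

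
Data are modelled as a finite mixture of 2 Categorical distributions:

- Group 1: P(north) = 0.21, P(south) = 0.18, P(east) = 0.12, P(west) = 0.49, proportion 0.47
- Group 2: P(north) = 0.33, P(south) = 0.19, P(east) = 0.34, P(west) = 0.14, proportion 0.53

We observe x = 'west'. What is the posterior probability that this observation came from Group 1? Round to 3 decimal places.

0.756

Apply Bayes' rule: the posterior for each component is proportional to its prior times its likelihood at x.
Categorical probabilities:
  p_1 = 0.49
  p_2 = 0.14
Prior × likelihood for each component:
  w_1·p_1 = 0.47 × 0.49 = 0.2303
  w_2·p_2 = 0.53 × 0.14 = 0.0742
Normaliser: 0.2303 + 0.0742 = 0.3045
P(Group 1 | the observation) = 0.2303 / 0.3045 ≈ 0.756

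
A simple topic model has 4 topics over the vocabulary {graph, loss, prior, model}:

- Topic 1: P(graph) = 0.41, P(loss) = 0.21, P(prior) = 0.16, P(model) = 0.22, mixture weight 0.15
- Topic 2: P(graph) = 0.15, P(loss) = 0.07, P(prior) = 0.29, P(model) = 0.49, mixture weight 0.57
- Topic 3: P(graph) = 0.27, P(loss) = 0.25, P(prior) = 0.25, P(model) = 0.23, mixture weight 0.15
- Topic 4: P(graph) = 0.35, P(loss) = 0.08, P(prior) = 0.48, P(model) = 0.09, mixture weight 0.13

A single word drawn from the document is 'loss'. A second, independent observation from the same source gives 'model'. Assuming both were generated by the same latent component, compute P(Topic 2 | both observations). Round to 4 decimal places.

Apply Bayes' rule: the posterior for each component is proportional to its prior times its likelihood at x.
Since both observations come from the same component, the likelihood for component k is f_k(x₁)·f_k(x₂).
  L_1 = [0.21] × [0.22] = 0.0462
  L_2 = [0.07] × [0.49] = 0.0343
  L_3 = [0.25] × [0.23] = 0.0575
  L_4 = [0.08] × [0.09] = 0.0072
Prior × likelihood for each component:
  π_1·L_1 = 0.15 × 0.0462 = 0.00693
  π_2·L_2 = 0.57 × 0.0343 = 0.019551
  π_3·L_3 = 0.15 × 0.0575 = 0.008625
  π_4·L_4 = 0.13 × 0.0072 = 0.000936
Marginal: 0.00693 + 0.019551 + 0.008625 + 0.000936 = 0.036042
Responsibility of Topic 2: 0.019551 / 0.036042 ≈ 0.5425

0.5425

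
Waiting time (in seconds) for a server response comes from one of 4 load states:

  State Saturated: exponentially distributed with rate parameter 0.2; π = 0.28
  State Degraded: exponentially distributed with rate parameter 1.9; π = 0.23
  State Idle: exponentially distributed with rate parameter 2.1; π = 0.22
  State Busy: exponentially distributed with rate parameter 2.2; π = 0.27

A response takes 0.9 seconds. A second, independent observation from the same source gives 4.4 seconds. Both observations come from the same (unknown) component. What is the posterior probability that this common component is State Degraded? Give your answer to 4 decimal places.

0.0089

The responsibility of component k is P(Z=k) f_k(x) divided by Σ_j P(Z=j) f_j(x).
Since both observations come from the same component, the likelihood for component k is f_k(x₁)·f_k(x₂).
  L_Saturated = [0.2·e^(−0.2·0.9) = 0.2·e^(−0.1800) = 0.167054] × [0.0829566] = 0.0138582
  L_Degraded = [1.9·e^(−1.9·0.9) = 1.9·e^(−1.7100) = 0.343645] × [0.000444684] = 0.000152814
  L_Idle = [2.1·e^(−2.1·0.9) = 2.1·e^(−1.8900) = 0.317251] × [0.000203863] = 6.46757e-05
  L_Busy = [2.2·e^(−2.2·0.9) = 2.2·e^(−1.9800) = 0.303752] × [0.000137547] = 4.17803e-05
Prior × likelihood for each component:
  P(Z=Saturated)·L_Saturated = 0.28 × 0.0138582 = 0.00388031
  P(Z=Degraded)·L_Degraded = 0.23 × 0.000152814 = 3.51471e-05
  P(Z=Idle)·L_Idle = 0.22 × 6.46757e-05 = 1.42286e-05
  P(Z=Busy)·L_Busy = 0.27 × 4.17803e-05 = 1.12807e-05
Marginal: 0.00388031 + 3.51471e-05 + 1.42286e-05 + 1.12807e-05 = 0.00394096
P(State Degraded | x₁,x₂) = 3.51471e-05 / 0.00394096 ≈ 0.0089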